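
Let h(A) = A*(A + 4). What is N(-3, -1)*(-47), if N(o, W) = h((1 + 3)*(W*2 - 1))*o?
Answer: 13536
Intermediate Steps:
h(A) = A*(4 + A)
N(o, W) = 8*W*o*(-4 + 8*W) (N(o, W) = (((1 + 3)*(W*2 - 1))*(4 + (1 + 3)*(W*2 - 1)))*o = ((4*(2*W - 1))*(4 + 4*(2*W - 1)))*o = ((4*(-1 + 2*W))*(4 + 4*(-1 + 2*W)))*o = ((-4 + 8*W)*(4 + (-4 + 8*W)))*o = ((-4 + 8*W)*(8*W))*o = (8*W*(-4 + 8*W))*o = 8*W*o*(-4 + 8*W))
N(-3, -1)*(-47) = (32*(-1)*(-3)*(-1 + 2*(-1)))*(-47) = (32*(-1)*(-3)*(-1 - 2))*(-47) = (32*(-1)*(-3)*(-3))*(-47) = -288*(-47) = 13536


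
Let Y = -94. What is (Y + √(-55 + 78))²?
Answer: (94 - √23)² ≈ 7957.4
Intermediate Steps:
(Y + √(-55 + 78))² = (-94 + √(-55 + 78))² = (-94 + √23)²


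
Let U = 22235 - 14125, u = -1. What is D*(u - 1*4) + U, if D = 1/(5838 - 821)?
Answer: 40687865/5017 ≈ 8110.0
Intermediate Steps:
U = 8110
D = 1/5017 ≈ 0.00019932
D*(u - 1*4) + U = (-1 - 1*4)/5017 + 8110 = (-1 - 4)/5017 + 8110 = (1/5017)*(-5) + 8110 = -5/5017 + 8110 = 40687865/5017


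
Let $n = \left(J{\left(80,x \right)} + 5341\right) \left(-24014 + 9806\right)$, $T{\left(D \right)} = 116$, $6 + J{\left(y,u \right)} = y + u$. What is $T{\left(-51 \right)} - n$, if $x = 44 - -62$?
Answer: $78442484$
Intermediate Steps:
$x = 106$ ($x = 44 + 62 = 106$)
$J{\left(y,u \right)} = -6 + u + y$ ($J{\left(y,u \right)} = -6 + \left(y + u\right) = -6 + \left(u + y\right) = -6 + u + y$)
$n = -78442368$ ($n = \left(\left(-6 + 106 + 80\right) + 5341\right) \left(-24014 + 9806\right) = \left(180 + 5341\right) \left(-14208\right) = 5521 \left(-14208\right) = -78442368$)
$T{\left(-51 \right)} - n = 116 - -78442368 = 116 + 78442368 = 78442484$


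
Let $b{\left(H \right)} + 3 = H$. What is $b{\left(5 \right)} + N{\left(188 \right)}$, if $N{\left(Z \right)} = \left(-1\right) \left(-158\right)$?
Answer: $160$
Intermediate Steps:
$N{\left(Z \right)} = 158$
$b{\left(H \right)} = -3 + H$
$b{\left(5 \right)} + N{\left(188 \right)} = \left(-3 + 5\right) + 158 = 2 + 158 = 160$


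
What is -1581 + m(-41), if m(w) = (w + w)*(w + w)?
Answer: 5143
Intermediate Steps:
m(w) = 4*w**2 (m(w) = (2*w)*(2*w) = 4*w**2)
-1581 + m(-41) = -1581 + 4*(-41)**2 = -1581 + 4*1681 = -1581 + 6724 = 5143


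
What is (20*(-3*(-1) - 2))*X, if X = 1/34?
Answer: 10/17 ≈ 0.58823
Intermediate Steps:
X = 1/34 ≈ 0.029412
(20*(-3*(-1) - 2))*X = (20*(-3*(-1) - 2))*(1/34) = (20*(3 - 2))*(1/34) = (20*1)*(1/34) = 20*(1/34) = 10/17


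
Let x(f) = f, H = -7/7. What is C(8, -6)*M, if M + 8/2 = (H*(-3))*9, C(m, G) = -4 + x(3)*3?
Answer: 115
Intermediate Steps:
H = -1 (H = -7*⅐ = -1)
C(m, G) = 5 (C(m, G) = -4 + 3*3 = -4 + 9 = 5)
M = 23 (M = -4 - 1*(-3)*9 = -4 + 3*9 = -4 + 27 = 23)
C(8, -6)*M = 5*23 = 115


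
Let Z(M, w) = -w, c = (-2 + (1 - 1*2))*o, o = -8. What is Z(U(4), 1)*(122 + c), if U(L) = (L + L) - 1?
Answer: -146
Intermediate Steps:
U(L) = -1 + 2*L (U(L) = 2*L - 1 = -1 + 2*L)
c = 24 (c = (-2 + (1 - 1*2))*(-8) = (-2 + (1 - 2))*(-8) = (-2 - 1)*(-8) = -3*(-8) = 24)
Z(U(4), 1)*(122 + c) = (-1*1)*(122 + 24) = -1*146 = -146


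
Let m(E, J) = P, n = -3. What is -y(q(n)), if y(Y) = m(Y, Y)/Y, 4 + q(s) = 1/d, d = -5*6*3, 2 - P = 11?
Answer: -810/361 ≈ -2.2438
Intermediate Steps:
P = -9 (P = 2 - 1*11 = 2 - 11 = -9)
m(E, J) = -9
d = -90 (d = -30*3 = -90)
q(s) = -361/90 (q(s) = -4 + 1/(-90) = -4 - 1/90 = -361/90)
y(Y) = -9/Y
-y(q(n)) = -(-9)/(-361/90) = -(-9)*(-90)/361 = -1*810/361 = -810/361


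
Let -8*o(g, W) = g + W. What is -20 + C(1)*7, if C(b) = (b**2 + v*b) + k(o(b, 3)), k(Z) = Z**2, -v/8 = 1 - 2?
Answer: 179/4 ≈ 44.750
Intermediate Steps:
v = 8 (v = -8*(1 - 2) = -8*(-1) = 8)
o(g, W) = -W/8 - g/8 (o(g, W) = -(g + W)/8 = -(W + g)/8 = -W/8 - g/8)
C(b) = b**2 + (-3/8 - b/8)**2 + 8*b (C(b) = (b**2 + 8*b) + (-1/8*3 - b/8)**2 = (b**2 + 8*b) + (-3/8 - b/8)**2 = b**2 + (-3/8 - b/8)**2 + 8*b)
-20 + C(1)*7 = -20 + (9/64 + (65/64)*1**2 + (259/32)*1)*7 = -20 + (9/64 + (65/64)*1 + 259/32)*7 = -20 + (9/64 + 65/64 + 259/32)*7 = -20 + (37/4)*7 = -20 + 259/4 = 179/4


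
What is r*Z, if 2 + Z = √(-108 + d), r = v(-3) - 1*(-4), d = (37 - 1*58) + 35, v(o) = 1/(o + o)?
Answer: -23/3 + 23*I*√94/6 ≈ -7.6667 + 37.166*I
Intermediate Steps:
v(o) = 1/(2*o)
d = 14 (d = (37 - 58) + 35 = -21 + 35 = 14)
r = 23/6 (r = (½)/(-3) - 1*(-4) = (½)*(-⅓) + 4 = -⅙ + 4 = 23/6 ≈ 3.8333)
Z = -2 + I*√94 (Z = -2 + √(-108 + 14) = -2 + √(-94) = -2 + I*√94 ≈ -2.0 + 9.6954*I)
r*Z = 23*(-2 + I*√94)/6 = -23/3 + 23*I*√94/6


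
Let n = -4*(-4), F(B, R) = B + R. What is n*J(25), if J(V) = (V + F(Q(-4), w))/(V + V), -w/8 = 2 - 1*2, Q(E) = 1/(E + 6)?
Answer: 204/25 ≈ 8.1600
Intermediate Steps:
Q(E) = 1/(6 + E)
w = 0 (w = -8*(2 - 1*2) = -8*(2 - 2) = -8*0 = 0)
J(V) = (½ + V)/(2*V) (J(V) = (V + (1/(6 - 4) + 0))/(V + V) = (V + (1/2 + 0))/((2*V)) = (V + (½ + 0))*(1/(2*V)) = (V + ½)*(1/(2*V)) = (½ + V)*(1/(2*V)) = (½ + V)/(2*V))
n = 16
n*J(25) = 16*((¼)*(1 + 2*25)/25) = 16*((¼)*(1/25)*(1 + 50)) = 16*((¼)*(1/25)*51) = 16*(51/100) = 204/25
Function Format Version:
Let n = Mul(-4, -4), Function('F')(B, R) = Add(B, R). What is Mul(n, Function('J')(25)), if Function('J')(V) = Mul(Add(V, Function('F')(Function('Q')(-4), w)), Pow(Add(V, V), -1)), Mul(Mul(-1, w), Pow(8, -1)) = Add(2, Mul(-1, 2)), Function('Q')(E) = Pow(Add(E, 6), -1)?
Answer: Rational(204, 25) ≈ 8.1600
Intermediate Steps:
Function('Q')(E) = Pow(Add(6, E), -1)
w = 0 (w = Mul(-8, Add(2, Mul(-1, 2))) = Mul(-8, Add(2, -2)) = Mul(-8, 0) = 0)
Function('J')(V) = Mul(Rational(1, 2), Pow(V, -1), Add(Rational(1, 2), V)) (Function('J')(V) = Mul(Add(V, Add(Pow(Add(6, -4), -1), 0)), Pow(Add(V, V), -1)) = Mul(Add(V, Add(Pow(2, -1), 0)), Pow(Mul(2, V), -1)) = Mul(Add(V, Add(Rational(1, 2), 0)), Mul(Rational(1, 2), Pow(V, -1))) = Mul(Add(V, Rational(1, 2)), Mul(Rational(1, 2), Pow(V, -1))) = Mul(Add(Rational(1, 2), V), Mul(Rational(1, 2), Pow(V, -1))) = Mul(Rational(1, 2), Pow(V, -1), Add(Rational(1, 2), V)))
n = 16
Mul(n, Function('J')(25)) = Mul(16, Mul(Rational(1, 4), Pow(25, -1), Add(1, Mul(2, 25)))) = Mul(16, Mul(Rational(1, 4), Rational(1, 25), Add(1, 50))) = Mul(16, Mul(Rational(1, 4), Rational(1, 25), 51)) = Mul(16, Rational(51, 100)) = Rational(204, 25)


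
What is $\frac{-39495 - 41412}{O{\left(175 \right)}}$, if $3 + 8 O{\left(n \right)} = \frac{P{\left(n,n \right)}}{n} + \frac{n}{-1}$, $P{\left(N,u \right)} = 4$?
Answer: $\frac{18878300}{5191} \approx 3636.7$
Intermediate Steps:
$O{\left(n \right)} = - \frac{3}{8} + \frac{1}{2 n} - \frac{n}{8}$ ($O{\left(n \right)} = - \frac{3}{8} + \frac{\frac{4}{n} + \frac{n}{-1}}{8} = - \frac{3}{8} + \frac{\frac{4}{n} + n \left(-1\right)}{8} = - \frac{3}{8} + \frac{\frac{4}{n} - n}{8} = - \frac{3}{8} + \frac{- n + \frac{4}{n}}{8} = - \frac{3}{8} - \left(- \frac{1}{2 n} + \frac{n}{8}\right) = - \frac{3}{8} + \frac{1}{2 n} - \frac{n}{8}$)
$\frac{-39495 - 41412}{O{\left(175 \right)}} = \frac{-39495 - 41412}{\frac{1}{8} \cdot \frac{1}{175} \left(4 - 175 \left(3 + 175\right)\right)} = - \frac{80907}{\frac{1}{8} \cdot \frac{1}{175} \left(4 - 175 \cdot 178\right)} = - \frac{80907}{\frac{1}{8} \cdot \frac{1}{175} \left(4 - 31150\right)} = - \frac{80907}{\frac{1}{8} \cdot \frac{1}{175} \left(-31146\right)} = - \frac{80907}{- \frac{15573}{700}} = \left(-80907\right) \left(- \frac{700}{15573}\right) = \frac{18878300}{5191}$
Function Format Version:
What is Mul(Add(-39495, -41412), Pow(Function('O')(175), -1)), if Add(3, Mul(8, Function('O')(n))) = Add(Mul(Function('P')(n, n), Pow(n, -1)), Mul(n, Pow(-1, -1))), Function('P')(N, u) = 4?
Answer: Rational(18878300, 5191) ≈ 3636.7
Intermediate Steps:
Function('O')(n) = Add(Rational(-3, 8), Mul(Rational(1, 2), Pow(n, -1)), Mul(Rational(-1, 8), n)) (Function('O')(n) = Add(Rational(-3, 8), Mul(Rational(1, 8), Add(Mul(4, Pow(n, -1)), Mul(n, Pow(-1, -1))))) = Add(Rational(-3, 8), Mul(Rational(1, 8), Add(Mul(4, Pow(n, -1)), Mul(n, -1)))) = Add(Rational(-3, 8), Mul(Rational(1, 8), Add(Mul(4, Pow(n, -1)), Mul(-1, n)))) = Add(Rational(-3, 8), Mul(Rational(1, 8), Add(Mul(-1, n), Mul(4, Pow(n, -1))))) = Add(Rational(-3, 8), Add(Mul(Rational(1, 2), Pow(n, -1)), Mul(Rational(-1, 8), n))) = Add(Rational(-3, 8), Mul(Rational(1, 2), Pow(n, -1)), Mul(Rational(-1, 8), n)))
Mul(Add(-39495, -41412), Pow(Function('O')(175), -1)) = Mul(Add(-39495, -41412), Pow(Mul(Rational(1, 8), Pow(175, -1), Add(4, Mul(-1, 175, Add(3, 175)))), -1)) = Mul(-80907, Pow(Mul(Rational(1, 8), Rational(1, 175), Add(4, Mul(-1, 175, 178))), -1)) = Mul(-80907, Pow(Mul(Rational(1, 8), Rational(1, 175), Add(4, -31150)), -1)) = Mul(-80907, Pow(Mul(Rational(1, 8), Rational(1, 175), -31146), -1)) = Mul(-80907, Pow(Rational(-15573, 700), -1)) = Mul(-80907, Rational(-700, 15573)) = Rational(18878300, 5191)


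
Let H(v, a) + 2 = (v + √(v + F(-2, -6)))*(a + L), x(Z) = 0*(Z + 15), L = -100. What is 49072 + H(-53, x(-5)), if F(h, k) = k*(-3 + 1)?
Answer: 54370 - 100*I*√41 ≈ 54370.0 - 640.31*I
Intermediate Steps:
F(h, k) = -2*k (F(h, k) = k*(-2) = -2*k)
x(Z) = 0 (x(Z) = 0*(15 + Z) = 0)
H(v, a) = -2 + (-100 + a)*(v + √(12 + v)) (H(v, a) = -2 + (v + √(v - 2*(-6)))*(a - 100) = -2 + (v + √(v + 12))*(-100 + a) = -2 + (v + √(12 + v))*(-100 + a) = -2 + (-100 + a)*(v + √(12 + v)))
49072 + H(-53, x(-5)) = 49072 + (-2 - 100*(-53) - 100*√(12 - 53) + 0*(-53) + 0*√(12 - 53)) = 49072 + (-2 + 5300 - 100*I*√41 + 0 + 0*√(-41)) = 49072 + (-2 + 5300 - 100*I*√41 + 0 + 0*(I*√41)) = 49072 + (-2 + 5300 - 100*I*√41 + 0 + 0) = 49072 + (5298 - 100*I*√41) = 54370 - 100*I*√41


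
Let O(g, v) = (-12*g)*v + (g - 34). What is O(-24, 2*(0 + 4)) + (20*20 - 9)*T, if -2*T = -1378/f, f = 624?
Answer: 128531/48 ≈ 2677.7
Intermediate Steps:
O(g, v) = -34 + g - 12*g*v (O(g, v) = -12*g*v + (-34 + g) = -34 + g - 12*g*v)
T = 53/48 (T = -(-689)/624 = -1/2*(-53/24) = 53/48 ≈ 1.1042)
O(-24, 2*(0 + 4)) + (20*20 - 9)*T = (-34 - 24 - 12*(-24)*2*(0 + 4)) + (20*20 - 9)*(53/48) = (-34 - 24 - 12*(-24)*2*4) + (400 - 9)*(53/48) = (-34 - 24 - 12*(-24)*8) + 391*(53/48) = (-34 - 24 + 2304) + 20723/48 = 2246 + 20723/48 = 128531/48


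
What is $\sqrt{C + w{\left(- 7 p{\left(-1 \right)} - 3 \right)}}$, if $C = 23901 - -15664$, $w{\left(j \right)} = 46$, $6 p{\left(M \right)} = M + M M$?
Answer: $\sqrt{39611} \approx 199.03$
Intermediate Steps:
$p{\left(M \right)} = \frac{M}{6} + \frac{M^{2}}{6}$ ($p{\left(M \right)} = \frac{M + M M}{6} = \frac{M + M^{2}}{6} = \frac{M}{6} + \frac{M^{2}}{6}$)
$C = 39565$ ($C = 23901 + 15664 = 39565$)
$\sqrt{C + w{\left(- 7 p{\left(-1 \right)} - 3 \right)}} = \sqrt{39565 + 46} = \sqrt{39611}$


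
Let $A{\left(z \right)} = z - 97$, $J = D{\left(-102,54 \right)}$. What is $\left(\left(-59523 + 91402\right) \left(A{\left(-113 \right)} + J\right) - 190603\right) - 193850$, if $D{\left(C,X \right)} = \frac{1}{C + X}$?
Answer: $- \frac{339825943}{48} \approx -7.0797 \cdot 10^{6}$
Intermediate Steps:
$J = - \frac{1}{48}$ ($J = \frac{1}{-102 + 54} = \frac{1}{-48} = - \frac{1}{48} \approx -0.020833$)
$A{\left(z \right)} = -97 + z$
$\left(\left(-59523 + 91402\right) \left(A{\left(-113 \right)} + J\right) - 190603\right) - 193850 = \left(\left(-59523 + 91402\right) \left(\left(-97 - 113\right) - \frac{1}{48}\right) - 190603\right) - 193850 = \left(31879 \left(-210 - \frac{1}{48}\right) - 190603\right) - 193850 = \left(31879 \left(- \frac{10081}{48}\right) - 190603\right) - 193850 = \left(- \frac{321372199}{48} - 190603\right) - 193850 = - \frac{330521143}{48} - 193850 = - \frac{339825943}{48}$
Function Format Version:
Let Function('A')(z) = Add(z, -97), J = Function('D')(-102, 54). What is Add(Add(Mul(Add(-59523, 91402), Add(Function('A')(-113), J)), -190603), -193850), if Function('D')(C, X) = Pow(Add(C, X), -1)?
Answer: Rational(-339825943, 48) ≈ -7.0797e+6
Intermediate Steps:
J = Rational(-1, 48) (J = Pow(Add(-102, 54), -1) = Pow(-48, -1) = Rational(-1, 48) ≈ -0.020833)
Function('A')(z) = Add(-97, z)
Add(Add(Mul(Add(-59523, 91402), Add(Function('A')(-113), J)), -190603), -193850) = Add(Add(Mul(Add(-59523, 91402), Add(Add(-97, -113), Rational(-1, 48))), -190603), -193850) = Add(Add(Mul(31879, Add(-210, Rational(-1, 48))), -190603), -193850) = Add(Add(Mul(31879, Rational(-10081, 48)), -190603), -193850) = Add(Add(Rational(-321372199, 48), -190603), -193850) = Add(Rational(-330521143, 48), -193850) = Rational(-339825943, 48)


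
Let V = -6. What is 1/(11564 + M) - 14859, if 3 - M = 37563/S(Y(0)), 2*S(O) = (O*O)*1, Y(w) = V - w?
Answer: -845194773/56881 ≈ -14859.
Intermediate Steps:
Y(w) = -6 - w
S(O) = O²/2 (S(O) = ((O*O)*1)/2 = (O²*1)/2 = O²/2)
M = -12503/6 (M = 3 - 37563/((-6 - 1*0)²/2) = 3 - 37563/((-6 + 0)²/2) = 3 - 37563/((½)*(-6)²) = 3 - 37563/((½)*36) = 3 - 37563/18 = 3 - 1*12521/6 = 3 - 12521/6 = -12503/6 ≈ -2083.8)
1/(11564 + M) - 14859 = 1/(11564 - 12503/6) - 14859 = 1/(56881/6) - 14859 = 6/56881 - 14859 = -845194773/56881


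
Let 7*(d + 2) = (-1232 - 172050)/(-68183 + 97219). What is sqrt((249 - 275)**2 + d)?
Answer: sqrt(141880852942)/14518 ≈ 25.945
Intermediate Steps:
d = -289893/101626 (d = -2 + ((-1232 - 172050)/(-68183 + 97219))/7 = -2 + (-173282/29036)/7 = -2 + (-173282*1/29036)/7 = -2 + (1/7)*(-86641/14518) = -2 - 86641/101626 = -289893/101626 ≈ -2.8525)
sqrt((249 - 275)**2 + d) = sqrt((249 - 275)**2 - 289893/101626) = sqrt((-26)**2 - 289893/101626) = sqrt(676 - 289893/101626) = sqrt(68409283/101626) = sqrt(141880852942)/14518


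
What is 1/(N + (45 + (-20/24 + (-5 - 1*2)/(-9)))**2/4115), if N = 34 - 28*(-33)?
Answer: 1333260/1277917561 ≈ 0.0010433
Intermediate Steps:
N = 958 (N = 34 + 924 = 958)
1/(N + (45 + (-20/24 + (-5 - 1*2)/(-9)))**2/4115) = 1/(958 + (45 + (-20/24 + (-5 - 1*2)/(-9)))**2/4115) = 1/(958 + (45 + (-20*1/24 + (-5 - 2)*(-1/9)))**2*(1/4115)) = 1/(958 + (45 + (-5/6 - 7*(-1/9)))**2*(1/4115)) = 1/(958 + (45 + (-5/6 + 7/9))**2*(1/4115)) = 1/(958 + (45 - 1/18)**2*(1/4115)) = 1/(958 + (809/18)**2*(1/4115)) = 1/(958 + (654481/324)*(1/4115)) = 1/(958 + 654481/1333260) = 1/(1277917561/1333260) = 1333260/1277917561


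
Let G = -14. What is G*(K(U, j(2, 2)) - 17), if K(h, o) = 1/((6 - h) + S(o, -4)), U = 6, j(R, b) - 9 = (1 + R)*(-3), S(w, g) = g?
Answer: 483/2 ≈ 241.50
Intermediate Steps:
j(R, b) = 6 - 3*R (j(R, b) = 9 + (1 + R)*(-3) = 9 + (-3 - 3*R) = 6 - 3*R)
K(h, o) = 1/(2 - h) (K(h, o) = 1/((6 - h) - 4) = 1/(2 - h))
G*(K(U, j(2, 2)) - 17) = -14*(-1/(-2 + 6) - 17) = -14*(-1/4 - 17) = -14*(-69/4) = 483/2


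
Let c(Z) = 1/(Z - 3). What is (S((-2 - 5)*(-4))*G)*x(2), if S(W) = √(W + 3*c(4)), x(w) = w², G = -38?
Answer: -152*√31 ≈ -846.30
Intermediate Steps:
c(Z) = 1/(-3 + Z)
S(W) = √(3 + W) (S(W) = √(W + 3/(-3 + 4)) = √(W + 3/1) = √(W + 3*1) = √(W + 3) = √(3 + W))
(S((-2 - 5)*(-4))*G)*x(2) = (√(3 + (-2 - 5)*(-4))*(-38))*2² = (√(3 - 7*(-4))*(-38))*4 = (√(3 + 28)*(-38))*4 = (√31*(-38))*4 = -38*√31*4 = -152*√31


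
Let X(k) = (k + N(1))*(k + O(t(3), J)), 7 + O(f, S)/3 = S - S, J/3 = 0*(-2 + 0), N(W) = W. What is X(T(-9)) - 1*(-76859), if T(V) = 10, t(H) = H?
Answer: 76738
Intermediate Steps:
J = 0 (J = 3*(0*(-2 + 0)) = 3*(0*(-2)) = 3*0 = 0)
O(f, S) = -21 (O(f, S) = -21 + 3*(S - S) = -21 + 3*0 = -21 + 0 = -21)
X(k) = (1 + k)*(-21 + k) (X(k) = (k + 1)*(k - 21) = (1 + k)*(-21 + k))
X(T(-9)) - 1*(-76859) = (-21 + 10² - 20*10) - 1*(-76859) = (-21 + 100 - 200) + 76859 = -121 + 76859 = 76738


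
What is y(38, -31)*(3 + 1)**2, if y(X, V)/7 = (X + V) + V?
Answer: -2688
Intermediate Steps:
y(X, V) = 7*X + 14*V (y(X, V) = 7*((X + V) + V) = 7*((V + X) + V) = 7*(X + 2*V) = 7*X + 14*V)
y(38, -31)*(3 + 1)**2 = (7*38 + 14*(-31))*(3 + 1)**2 = (266 - 434)*4**2 = -168*16 = -2688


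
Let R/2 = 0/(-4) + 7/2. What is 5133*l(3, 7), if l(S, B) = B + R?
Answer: 71862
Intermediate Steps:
R = 7 (R = 2*(0/(-4) + 7/2) = 2*(0*(-¼) + 7*(½)) = 2*(0 + 7/2) = 2*(7/2) = 7)
l(S, B) = 7 + B (l(S, B) = B + 7 = 7 + B)
5133*l(3, 7) = 5133*(7 + 7) = 5133*14 = 71862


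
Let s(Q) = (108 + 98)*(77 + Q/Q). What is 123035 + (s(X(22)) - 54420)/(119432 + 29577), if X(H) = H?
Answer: 18333283963/149009 ≈ 1.2303e+5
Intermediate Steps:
s(Q) = 16068 (s(Q) = 206*(77 + 1) = 206*78 = 16068)
123035 + (s(X(22)) - 54420)/(119432 + 29577) = 123035 + (16068 - 54420)/(119432 + 29577) = 123035 - 38352/149009 = 18333283963/149009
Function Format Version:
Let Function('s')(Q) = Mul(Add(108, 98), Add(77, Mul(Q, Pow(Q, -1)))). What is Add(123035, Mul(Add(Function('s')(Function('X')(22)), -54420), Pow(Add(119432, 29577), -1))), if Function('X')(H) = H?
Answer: Rational(18333283963, 149009) ≈ 1.2303e+5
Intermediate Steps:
Function('s')(Q) = 16068 (Function('s')(Q) = Mul(206, Add(77, 1)) = Mul(206, 78) = 16068)
Add(123035, Mul(Add(Function('s')(Function('X')(22)), -54420), Pow(Add(119432, 29577), -1))) = Add(123035, Mul(Add(16068, -54420), Pow(Add(119432, 29577), -1))) = Add(123035, Mul(-38352, Pow(149009, -1))) = Add(123035, Mul(-38352, Rational(1, 149009))) = Add(123035, Rational(-38352, 149009)) = Rational(18333283963, 149009)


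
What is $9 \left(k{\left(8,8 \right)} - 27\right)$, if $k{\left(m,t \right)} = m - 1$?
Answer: $-180$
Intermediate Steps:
$k{\left(m,t \right)} = -1 + m$ ($k{\left(m,t \right)} = m - 1 = -1 + m$)
$9 \left(k{\left(8,8 \right)} - 27\right) = 9 \left(\left(-1 + 8\right) - 27\right) = 9 \left(7 - 27\right) = 9 \left(-20\right) = -180$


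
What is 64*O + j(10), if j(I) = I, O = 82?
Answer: 5258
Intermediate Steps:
64*O + j(10) = 64*82 + 10 = 5248 + 10 = 5258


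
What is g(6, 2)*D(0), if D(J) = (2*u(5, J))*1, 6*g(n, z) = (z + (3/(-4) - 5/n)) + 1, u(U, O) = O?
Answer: 0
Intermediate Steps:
g(n, z) = 1/24 - 5/(6*n) + z/6 (g(n, z) = ((z + (3/(-4) - 5/n)) + 1)/6 = ((z + (3*(-1/4) - 5/n)) + 1)/6 = ((z + (-3/4 - 5/n)) + 1)/6 = ((-3/4 + z - 5/n) + 1)/6 = (1/4 + z - 5/n)/6 = 1/24 - 5/(6*n) + z/6)
D(J) = 2*J (D(J) = (2*J)*1 = 2*J)
g(6, 2)*D(0) = ((1/24)*(-20 + 6*(1 + 4*2))/6)*(2*0) = ((1/24)*(1/6)*(-20 + 6*(1 + 8)))*0 = ((1/24)*(1/6)*(-20 + 6*9))*0 = ((1/24)*(1/6)*(-20 + 54))*0 = ((1/24)*(1/6)*34)*0 = (17/72)*0 = 0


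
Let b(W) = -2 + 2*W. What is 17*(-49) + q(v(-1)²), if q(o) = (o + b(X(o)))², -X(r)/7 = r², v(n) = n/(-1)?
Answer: -608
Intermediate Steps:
v(n) = -n (v(n) = n*(-1) = -n)
X(r) = -7*r²
q(o) = (-2 + o - 14*o²)² (q(o) = (o + (-2 + 2*(-7*o²)))² = (o + (-2 - 14*o²))² = (-2 + o - 14*o²)²)
17*(-49) + q(v(-1)²) = 17*(-49) + (-2 + (-1*(-1))² - 14*((-1*(-1))²)²)² = -833 + (-2 + 1² - 14*(1²)²)² = -833 + (-2 + 1 - 14*1²)² = -833 + (-2 + 1 - 14*1)² = -833 + (-2 + 1 - 14)² = -833 + (-15)² = -833 + 225 = -608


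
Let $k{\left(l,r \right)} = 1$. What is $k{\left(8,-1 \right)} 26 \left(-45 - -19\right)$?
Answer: $-676$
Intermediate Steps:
$k{\left(8,-1 \right)} 26 \left(-45 - -19\right) = 1 \cdot 26 \left(-45 - -19\right) = 26 \left(-45 + 19\right) = 26 \left(-26\right) = -676$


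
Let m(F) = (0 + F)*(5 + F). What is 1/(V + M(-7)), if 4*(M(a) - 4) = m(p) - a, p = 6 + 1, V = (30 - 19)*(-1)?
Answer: 4/63 ≈ 0.063492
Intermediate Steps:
V = -11 (V = 11*(-1) = -11)
p = 7
m(F) = F*(5 + F)
M(a) = 25 - a/4 (M(a) = 4 + (7*(5 + 7) - a)/4 = 4 + (7*12 - a)/4 = 4 + (84 - a)/4 = 4 + (21 - a/4) = 25 - a/4)
1/(V + M(-7)) = 1/(-11 + (25 - ¼*(-7))) = 1/(-11 + (25 + 7/4)) = 1/(-11 + 107/4) = 1/(63/4) = 4/63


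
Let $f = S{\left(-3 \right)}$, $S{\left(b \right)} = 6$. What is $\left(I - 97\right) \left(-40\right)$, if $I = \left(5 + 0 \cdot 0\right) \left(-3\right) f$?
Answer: $7480$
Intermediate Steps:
$f = 6$
$I = -90$ ($I = \left(5 + 0 \cdot 0\right) \left(-3\right) 6 = \left(5 + 0\right) \left(-3\right) 6 = 5 \left(-3\right) 6 = \left(-15\right) 6 = -90$)
$\left(I - 97\right) \left(-40\right) = \left(-90 - 97\right) \left(-40\right) = \left(-187\right) \left(-40\right) = 7480$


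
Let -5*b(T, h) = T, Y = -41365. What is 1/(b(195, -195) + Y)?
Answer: -1/41404 ≈ -2.4152e-5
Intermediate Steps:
b(T, h) = -T/5
1/(b(195, -195) + Y) = 1/(-⅕*195 - 41365) = 1/(-39 - 41365) = 1/(-41404) = -1/41404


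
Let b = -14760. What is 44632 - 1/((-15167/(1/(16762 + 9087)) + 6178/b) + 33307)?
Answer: 129124676559615788/2893096355969 ≈ 44632.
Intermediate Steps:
44632 - 1/((-15167/(1/(16762 + 9087)) + 6178/b) + 33307) = 44632 - 1/((-15167/(1/(16762 + 9087)) + 6178/(-14760)) + 33307) = 44632 - 1/((-15167/(1/25849) + 6178*(-1/14760)) + 33307) = 44632 - 1/((-15167/1/25849 - 3089/7380) + 33307) = 44632 - 1/((-15167*25849 - 3089/7380) + 33307) = 44632 - 1/((-392051783 - 3089/7380) + 33307) = 44632 - 1/(-2893342161629/7380 + 33307) = 44632 - 1/(-2893096355969/7380) = 44632 - 1*(-7380/2893096355969) = 44632 + 7380/2893096355969 = 129124676559615788/2893096355969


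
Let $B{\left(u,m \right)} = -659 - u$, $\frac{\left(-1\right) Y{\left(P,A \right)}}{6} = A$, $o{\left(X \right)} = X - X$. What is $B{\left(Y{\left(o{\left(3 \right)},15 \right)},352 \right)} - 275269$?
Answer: $-275838$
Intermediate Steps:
$o{\left(X \right)} = 0$
$Y{\left(P,A \right)} = - 6 A$
$B{\left(Y{\left(o{\left(3 \right)},15 \right)},352 \right)} - 275269 = \left(-659 - \left(-6\right) 15\right) - 275269 = \left(-659 - -90\right) - 275269 = \left(-659 + 90\right) - 275269 = -569 - 275269 = -275838$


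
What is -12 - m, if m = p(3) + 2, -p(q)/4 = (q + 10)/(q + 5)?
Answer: -15/2 ≈ -7.5000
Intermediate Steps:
p(q) = -4*(10 + q)/(5 + q) (p(q) = -4*(q + 10)/(q + 5) = -4*(10 + q)/(5 + q))
m = -9/2 (m = 4*(-10 - 1*3)/(5 + 3) + 2 = 4*(-10 - 3)/8 + 2 = 4*(⅛)*(-13) + 2 = -13/2 + 2 = -9/2 ≈ -4.5000)
-12 - m = -12 - 1*(-9/2) = -12 + 9/2 = -15/2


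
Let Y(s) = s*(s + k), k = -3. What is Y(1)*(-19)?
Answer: 38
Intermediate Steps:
Y(s) = s*(-3 + s) (Y(s) = s*(s - 3) = s*(-3 + s))
Y(1)*(-19) = (1*(-3 + 1))*(-19) = (1*(-2))*(-19) = -2*(-19) = 38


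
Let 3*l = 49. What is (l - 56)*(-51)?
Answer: 2023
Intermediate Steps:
l = 49/3 (l = (1/3)*49 = 49/3 ≈ 16.333)
(l - 56)*(-51) = (49/3 - 56)*(-51) = -119/3*(-51) = 2023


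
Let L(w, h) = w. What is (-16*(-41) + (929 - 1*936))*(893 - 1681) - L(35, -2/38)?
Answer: -511447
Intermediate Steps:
(-16*(-41) + (929 - 1*936))*(893 - 1681) - L(35, -2/38) = (-16*(-41) + (929 - 1*936))*(893 - 1681) - 1*35 = (656 + (929 - 936))*(-788) - 35 = (656 - 7)*(-788) - 35 = 649*(-788) - 35 = -511412 - 35 = -511447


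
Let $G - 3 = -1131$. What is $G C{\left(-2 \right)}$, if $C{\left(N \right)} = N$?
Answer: $2256$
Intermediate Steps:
$G = -1128$ ($G = 3 - 1131 = -1128$)
$G C{\left(-2 \right)} = \left(-1128\right) \left(-2\right) = 2256$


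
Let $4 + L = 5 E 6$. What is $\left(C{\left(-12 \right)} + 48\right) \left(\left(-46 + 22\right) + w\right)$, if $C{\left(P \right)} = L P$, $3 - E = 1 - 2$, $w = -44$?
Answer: $91392$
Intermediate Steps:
$E = 4$ ($E = 3 - \left(1 - 2\right) = 3 - -1 = 3 + 1 = 4$)
$L = 116$ ($L = -4 + 5 \cdot 4 \cdot 6 = -4 + 20 \cdot 6 = -4 + 120 = 116$)
$C{\left(P \right)} = 116 P$
$\left(C{\left(-12 \right)} + 48\right) \left(\left(-46 + 22\right) + w\right) = \left(116 \left(-12\right) + 48\right) \left(\left(-46 + 22\right) - 44\right) = \left(-1392 + 48\right) \left(-24 - 44\right) = \left(-1344\right) \left(-68\right) = 91392$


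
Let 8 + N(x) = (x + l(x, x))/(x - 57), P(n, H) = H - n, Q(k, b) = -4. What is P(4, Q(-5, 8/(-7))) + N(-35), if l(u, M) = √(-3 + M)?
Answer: -1437/92 - I*√38/92 ≈ -15.62 - 0.067004*I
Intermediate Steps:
N(x) = -8 + (x + √(-3 + x))/(-57 + x) (N(x) = -8 + (x + √(-3 + x))/(x - 57) = -8 + (x + √(-3 + x))/(-57 + x))
P(4, Q(-5, 8/(-7))) + N(-35) = (-4 - 1*4) + (456 + √(-3 - 35) - 7*(-35))/(-57 - 35) = (-4 - 4) + (456 + √(-38) + 245)/(-92) = -8 - (456 + I*√38 + 245)/92 = -8 - (701 + I*√38)/92 = -8 + (-701/92 - I*√38/92) = -1437/92 - I*√38/92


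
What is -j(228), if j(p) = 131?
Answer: -131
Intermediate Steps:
-j(228) = -1*131 = -131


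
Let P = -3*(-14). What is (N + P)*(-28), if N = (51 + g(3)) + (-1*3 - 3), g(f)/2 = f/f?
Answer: -2492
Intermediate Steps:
P = 42
g(f) = 2 (g(f) = 2*(f/f) = 2*1 = 2)
N = 47 (N = (51 + 2) + (-1*3 - 3) = 53 + (-3 - 3) = 53 - 6 = 47)
(N + P)*(-28) = (47 + 42)*(-28) = 89*(-28) = -2492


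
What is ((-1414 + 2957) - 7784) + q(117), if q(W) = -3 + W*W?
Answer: 7445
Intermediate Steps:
q(W) = -3 + W²
((-1414 + 2957) - 7784) + q(117) = ((-1414 + 2957) - 7784) + (-3 + 117²) = (1543 - 7784) + (-3 + 13689) = -6241 + 13686 = 7445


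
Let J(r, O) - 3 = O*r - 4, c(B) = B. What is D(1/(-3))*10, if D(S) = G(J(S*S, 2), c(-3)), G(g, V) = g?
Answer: -70/9 ≈ -7.7778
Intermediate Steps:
J(r, O) = -1 + O*r (J(r, O) = 3 + (O*r - 4) = 3 + (-4 + O*r) = -1 + O*r)
D(S) = -1 + 2*S² (D(S) = -1 + 2*(S*S) = -1 + 2*S²)
D(1/(-3))*10 = (-1 + 2*(1/(-3))²)*10 = (-1 + 2*(-⅓)²)*10 = (-1 + 2*(⅑))*10 = (-1 + 2/9)*10 = -7/9*10 = -70/9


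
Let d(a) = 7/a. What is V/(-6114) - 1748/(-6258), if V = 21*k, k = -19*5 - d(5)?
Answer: 9731653/15942255 ≈ 0.61043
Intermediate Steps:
k = -482/5 (k = -19*5 - 7/5 = -95 - 7/5 = -482/5 ≈ -96.400)
V = -10122/5 (V = 21*(-482/5) = -10122/5 ≈ -2024.4)
V/(-6114) - 1748/(-6258) = -10122/5/(-6114) - 1748/(-6258) = -10122/5*(-1/6114) - 1748*(-1/6258) = 1687/5095 + 874/3129 = 9731653/15942255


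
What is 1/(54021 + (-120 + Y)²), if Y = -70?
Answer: 1/90121 ≈ 1.1096e-5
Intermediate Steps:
1/(54021 + (-120 + Y)²) = 1/(54021 + (-120 - 70)²) = 1/(54021 + (-190)²) = 1/(54021 + 36100) = 1/90121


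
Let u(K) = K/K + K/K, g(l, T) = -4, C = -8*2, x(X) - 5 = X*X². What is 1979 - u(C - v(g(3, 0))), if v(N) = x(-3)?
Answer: 1977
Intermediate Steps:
x(X) = 5 + X³ (x(X) = 5 + X*X² = 5 + X³)
C = -16
v(N) = -22 (v(N) = 5 + (-3)³ = 5 - 27 = -22)
u(K) = 2 (u(K) = 1 + 1 = 2)
1979 - u(C - v(g(3, 0))) = 1979 - 1*2 = 1979 - 2 = 1977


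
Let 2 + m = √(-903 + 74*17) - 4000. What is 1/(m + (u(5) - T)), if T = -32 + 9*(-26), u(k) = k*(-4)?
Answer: -3756/14107181 - √355/14107181 ≈ -0.00026758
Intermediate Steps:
u(k) = -4*k
T = -266 (T = -32 - 234 = -266)
m = -4002 + √355 (m = -2 + (√(-903 + 74*17) - 4000) = -2 + (√(-903 + 1258) - 4000) = -2 + (√355 - 4000) = -2 + (-4000 + √355) = -4002 + √355 ≈ -3983.2)
1/(m + (u(5) - T)) = 1/((-4002 + √355) + (-4*5 - 1*(-266))) = 1/((-4002 + √355) + (-20 + 266)) = 1/((-4002 + √355) + 246) = 1/(-3756 + √355)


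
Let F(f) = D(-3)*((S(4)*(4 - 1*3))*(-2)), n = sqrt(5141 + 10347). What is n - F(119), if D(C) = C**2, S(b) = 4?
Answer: 72 + 88*sqrt(2) ≈ 196.45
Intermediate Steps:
n = 88*sqrt(2) (n = sqrt(15488) = 88*sqrt(2) ≈ 124.45)
F(f) = -72 (F(f) = (-3)**2*((4*(4 - 1*3))*(-2)) = 9*((4*(4 - 3))*(-2)) = 9*((4*1)*(-2)) = 9*(4*(-2)) = 9*(-8) = -72)
n - F(119) = 88*sqrt(2) - 1*(-72) = 88*sqrt(2) + 72 = 72 + 88*sqrt(2)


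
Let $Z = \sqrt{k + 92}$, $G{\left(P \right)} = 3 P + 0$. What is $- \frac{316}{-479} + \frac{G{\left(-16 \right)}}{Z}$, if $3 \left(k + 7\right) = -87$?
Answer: $\frac{316}{479} - \frac{12 \sqrt{14}}{7} \approx -5.7546$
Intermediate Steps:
$k = -36$ ($k = -7 + \frac{1}{3} \left(-87\right) = -7 - 29 = -36$)
$G{\left(P \right)} = 3 P$
$Z = 2 \sqrt{14}$ ($Z = \sqrt{-36 + 92} = \sqrt{56} = 2 \sqrt{14} \approx 7.4833$)
$- \frac{316}{-479} + \frac{G{\left(-16 \right)}}{Z} = - \frac{316}{-479} + \frac{3 \left(-16\right)}{2 \sqrt{14}} = \left(-316\right) \left(- \frac{1}{479}\right) - 48 \frac{\sqrt{14}}{28} = \frac{316}{479} - \frac{12 \sqrt{14}}{7}$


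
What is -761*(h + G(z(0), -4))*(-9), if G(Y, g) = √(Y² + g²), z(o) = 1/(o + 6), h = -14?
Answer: -95886 + 2283*√577/2 ≈ -68466.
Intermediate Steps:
z(o) = 1/(6 + o)
-761*(h + G(z(0), -4))*(-9) = -761*(-14 + √((1/(6 + 0))² + (-4)²))*(-9) = -761*(-14 + √((1/6)² + 16))*(-9) = -761*(-14 + √((⅙)² + 16))*(-9) = -761*(-14 + √(1/36 + 16))*(-9) = -761*(-14 + √(577/36))*(-9) = -761*(-14 + √577/6)*(-9) = -761*(126 - 3*√577/2) = -95886 + 2283*√577/2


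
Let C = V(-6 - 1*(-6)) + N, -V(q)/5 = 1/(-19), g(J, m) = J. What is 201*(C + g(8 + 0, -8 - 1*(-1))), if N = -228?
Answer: -839175/19 ≈ -44167.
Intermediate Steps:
V(q) = 5/19 (V(q) = -5/(-19) = -5*(-1/19) = 5/19)
C = -4327/19 (C = 5/19 - 228 = -4327/19 ≈ -227.74)
201*(C + g(8 + 0, -8 - 1*(-1))) = 201*(-4327/19 + (8 + 0)) = 201*(-4327/19 + 8) = 201*(-4175/19) = -839175/19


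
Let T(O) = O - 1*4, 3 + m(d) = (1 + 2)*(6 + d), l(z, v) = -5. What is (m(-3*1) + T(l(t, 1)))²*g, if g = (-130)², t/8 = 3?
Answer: 152100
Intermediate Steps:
t = 24 (t = 8*3 = 24)
m(d) = 15 + 3*d (m(d) = -3 + (1 + 2)*(6 + d) = -3 + 3*(6 + d) = -3 + (18 + 3*d) = 15 + 3*d)
T(O) = -4 + O (T(O) = O - 4 = -4 + O)
g = 16900
(m(-3*1) + T(l(t, 1)))²*g = ((15 + 3*(-3*1)) + (-4 - 5))²*16900 = ((15 + 3*(-3)) - 9)²*16900 = ((15 - 9) - 9)²*16900 = (6 - 9)²*16900 = (-3)²*16900 = 9*16900 = 152100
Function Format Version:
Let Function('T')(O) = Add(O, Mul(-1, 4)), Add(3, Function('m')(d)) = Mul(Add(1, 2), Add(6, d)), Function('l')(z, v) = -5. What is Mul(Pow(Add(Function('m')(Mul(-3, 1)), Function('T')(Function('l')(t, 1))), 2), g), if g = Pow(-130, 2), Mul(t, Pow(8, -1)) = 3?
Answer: 152100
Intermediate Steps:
t = 24 (t = Mul(8, 3) = 24)
Function('m')(d) = Add(15, Mul(3, d)) (Function('m')(d) = Add(-3, Mul(Add(1, 2), Add(6, d))) = Add(-3, Mul(3, Add(6, d))) = Add(-3, Add(18, Mul(3, d))) = Add(15, Mul(3, d)))
Function('T')(O) = Add(-4, O) (Function('T')(O) = Add(O, -4) = Add(-4, O))
g = 16900
Mul(Pow(Add(Function('m')(Mul(-3, 1)), Function('T')(Function('l')(t, 1))), 2), g) = Mul(Pow(Add(Add(15, Mul(3, Mul(-3, 1))), Add(-4, -5)), 2), 16900) = Mul(Pow(Add(Add(15, Mul(3, -3)), -9), 2), 16900) = Mul(Pow(Add(Add(15, -9), -9), 2), 16900) = Mul(Pow(Add(6, -9), 2), 16900) = Mul(Pow(-3, 2), 16900) = Mul(9, 16900) = 152100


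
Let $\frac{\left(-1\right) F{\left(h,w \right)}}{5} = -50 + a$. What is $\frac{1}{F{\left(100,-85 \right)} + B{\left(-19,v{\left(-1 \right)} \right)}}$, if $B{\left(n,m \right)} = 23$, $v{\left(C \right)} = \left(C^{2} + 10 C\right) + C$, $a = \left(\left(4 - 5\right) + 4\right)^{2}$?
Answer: $\frac{1}{228} \approx 0.004386$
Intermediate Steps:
$a = 9$ ($a = \left(\left(4 - 5\right) + 4\right)^{2} = \left(-1 + 4\right)^{2} = 3^{2} = 9$)
$v{\left(C \right)} = C^{2} + 11 C$
$F{\left(h,w \right)} = 205$ ($F{\left(h,w \right)} = - 5 \left(-50 + 9\right) = \left(-5\right) \left(-41\right) = 205$)
$\frac{1}{F{\left(100,-85 \right)} + B{\left(-19,v{\left(-1 \right)} \right)}} = \frac{1}{205 + 23} = \frac{1}{228}$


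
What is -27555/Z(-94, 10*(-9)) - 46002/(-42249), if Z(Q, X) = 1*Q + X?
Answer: 390878521/2591272 ≈ 150.84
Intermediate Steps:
Z(Q, X) = Q + X
-27555/Z(-94, 10*(-9)) - 46002/(-42249) = -27555/(-94 + 10*(-9)) - 46002/(-42249) = -27555/(-94 - 90) - 46002*(-1/42249) = -27555/(-184) + 15334/14083 = -27555*(-1/184) + 15334/14083 = 27555/184 + 15334/14083 = 390878521/2591272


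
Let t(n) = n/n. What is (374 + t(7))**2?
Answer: 140625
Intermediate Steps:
t(n) = 1
(374 + t(7))**2 = (374 + 1)**2 = 375**2 = 140625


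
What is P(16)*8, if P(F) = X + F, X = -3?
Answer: 104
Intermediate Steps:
P(F) = -3 + F
P(16)*8 = (-3 + 16)*8 = 13*8 = 104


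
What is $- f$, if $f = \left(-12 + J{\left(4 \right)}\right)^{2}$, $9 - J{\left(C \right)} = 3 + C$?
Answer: $-100$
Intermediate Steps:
$J{\left(C \right)} = 6 - C$ ($J{\left(C \right)} = 9 - \left(3 + C\right) = 6 - C$)
$f = 100$ ($f = \left(-12 + \left(6 - 4\right)\right)^{2} = \left(-12 + 2\right)^{2} = \left(-10\right)^{2} = 100$)
$- f = \left(-1\right) 100 = -100$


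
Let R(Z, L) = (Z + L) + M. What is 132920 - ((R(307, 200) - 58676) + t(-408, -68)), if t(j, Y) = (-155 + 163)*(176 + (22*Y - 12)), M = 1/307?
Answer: 61935714/307 ≈ 2.0175e+5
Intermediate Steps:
M = 1/307 ≈ 0.0032573
R(Z, L) = 1/307 + L + Z (R(Z, L) = (Z + L) + 1/307 = (L + Z) + 1/307 = 1/307 + L + Z)
t(j, Y) = 1312 + 176*Y (t(j, Y) = 8*(176 + (-12 + 22*Y)) = 8*(164 + 22*Y) = 1312 + 176*Y)
132920 - ((R(307, 200) - 58676) + t(-408, -68)) = 132920 - (((1/307 + 200 + 307) - 58676) + (1312 + 176*(-68))) = 132920 - ((155650/307 - 58676) + (1312 - 11968)) = 132920 - (-17857882/307 - 10656) = 132920 - 1*(-21129274/307) = 132920 + 21129274/307 = 61935714/307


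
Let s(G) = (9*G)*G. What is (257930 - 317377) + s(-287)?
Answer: 681874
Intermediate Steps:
s(G) = 9*G**2
(257930 - 317377) + s(-287) = (257930 - 317377) + 9*(-287)**2 = -59447 + 9*82369 = -59447 + 741321 = 681874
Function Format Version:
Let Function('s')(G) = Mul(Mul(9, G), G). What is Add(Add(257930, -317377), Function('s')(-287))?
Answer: 681874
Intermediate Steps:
Function('s')(G) = Mul(9, Pow(G, 2))
Add(Add(257930, -317377), Function('s')(-287)) = Add(Add(257930, -317377), Mul(9, Pow(-287, 2))) = Add(-59447, Mul(9, 82369)) = Add(-59447, 741321) = 681874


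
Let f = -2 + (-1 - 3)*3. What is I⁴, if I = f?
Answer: 38416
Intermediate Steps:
f = -14 (f = -2 - 4*3 = -2 - 12 = -14)
I = -14
I⁴ = (-14)⁴ = 38416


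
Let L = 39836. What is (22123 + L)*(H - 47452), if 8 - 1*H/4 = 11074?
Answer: -5682631644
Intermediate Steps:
H = -44264 (H = 32 - 4*11074 = 32 - 44296 = -44264)
(22123 + L)*(H - 47452) = (22123 + 39836)*(-44264 - 47452) = 61959*(-91716) = -5682631644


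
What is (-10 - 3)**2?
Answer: 169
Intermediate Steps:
(-10 - 3)**2 = (-13)**2 = 169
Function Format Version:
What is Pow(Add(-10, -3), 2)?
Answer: 169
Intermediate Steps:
Pow(Add(-10, -3), 2) = Pow(-13, 2) = 169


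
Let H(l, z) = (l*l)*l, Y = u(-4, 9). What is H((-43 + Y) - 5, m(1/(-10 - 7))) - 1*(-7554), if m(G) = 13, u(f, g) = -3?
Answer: -125097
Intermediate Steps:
Y = -3
H(l, z) = l³ (H(l, z) = l²*l = l³)
H((-43 + Y) - 5, m(1/(-10 - 7))) - 1*(-7554) = ((-43 - 3) - 5)³ - 1*(-7554) = (-46 - 5)³ + 7554 = (-51)³ + 7554 = -132651 + 7554 = -125097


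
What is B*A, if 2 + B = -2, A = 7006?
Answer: -28024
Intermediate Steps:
B = -4 (B = -2 - 2 = -4)
B*A = -4*7006 = -28024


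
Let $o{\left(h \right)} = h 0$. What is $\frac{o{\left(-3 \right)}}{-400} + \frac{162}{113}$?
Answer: $\frac{162}{113} \approx 1.4336$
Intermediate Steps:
$o{\left(h \right)} = 0$
$\frac{o{\left(-3 \right)}}{-400} + \frac{162}{113} = \frac{0}{-400} + \frac{162}{113} = 0 \left(- \frac{1}{400}\right) + 162 \cdot \frac{1}{113} = 0 + \frac{162}{113} = \frac{162}{113}$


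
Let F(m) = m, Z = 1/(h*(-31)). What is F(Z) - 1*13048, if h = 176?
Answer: -71189889/5456 ≈ -13048.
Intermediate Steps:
Z = -1/5456 (Z = 1/(176*(-31)) = (1/176)*(-1/31) = -1/5456 ≈ -0.00018328)
F(Z) - 1*13048 = -1/5456 - 1*13048 = -1/5456 - 13048 = -71189889/5456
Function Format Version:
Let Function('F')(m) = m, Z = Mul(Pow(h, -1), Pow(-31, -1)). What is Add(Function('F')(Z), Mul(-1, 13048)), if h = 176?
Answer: Rational(-71189889, 5456) ≈ -13048.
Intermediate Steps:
Z = Rational(-1, 5456) (Z = Mul(Pow(176, -1), Pow(-31, -1)) = Mul(Rational(1, 176), Rational(-1, 31)) = Rational(-1, 5456) ≈ -0.00018328)
Add(Function('F')(Z), Mul(-1, 13048)) = Add(Rational(-1, 5456), Mul(-1, 13048)) = Add(Rational(-1, 5456), -13048) = Rational(-71189889, 5456)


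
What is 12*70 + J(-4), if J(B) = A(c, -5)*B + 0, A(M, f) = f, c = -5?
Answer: 860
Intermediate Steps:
J(B) = -5*B (J(B) = -5*B + 0 = -5*B)
12*70 + J(-4) = 12*70 - 5*(-4) = 840 + 20 = 860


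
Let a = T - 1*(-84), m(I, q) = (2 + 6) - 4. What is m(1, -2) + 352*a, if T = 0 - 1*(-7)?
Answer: 32036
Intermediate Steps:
m(I, q) = 4 (m(I, q) = 8 - 4 = 4)
T = 7 (T = 0 + 7 = 7)
a = 91 (a = 7 - 1*(-84) = 7 + 84 = 91)
m(1, -2) + 352*a = 4 + 352*91 = 4 + 32032 = 32036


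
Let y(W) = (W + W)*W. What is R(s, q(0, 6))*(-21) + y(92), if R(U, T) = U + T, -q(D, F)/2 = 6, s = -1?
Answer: 17201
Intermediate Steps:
q(D, F) = -12 (q(D, F) = -2*6 = -12)
R(U, T) = T + U
y(W) = 2*W**2 (y(W) = (2*W)*W = 2*W**2)
R(s, q(0, 6))*(-21) + y(92) = (-12 - 1)*(-21) + 2*92**2 = -13*(-21) + 2*8464 = 273 + 16928 = 17201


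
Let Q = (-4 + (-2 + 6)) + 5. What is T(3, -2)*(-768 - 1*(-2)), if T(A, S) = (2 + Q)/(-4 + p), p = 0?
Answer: 2681/2 ≈ 1340.5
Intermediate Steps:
Q = 5 (Q = (-4 + 4) + 5 = 0 + 5 = 5)
T(A, S) = -7/4 (T(A, S) = (2 + 5)/(-4 + 0) = 7/(-4) = 7*(-1/4) = -7/4)
T(3, -2)*(-768 - 1*(-2)) = -7*(-768 - 1*(-2))/4 = -7*(-768 + 2)/4 = -7/4*(-766) = 2681/2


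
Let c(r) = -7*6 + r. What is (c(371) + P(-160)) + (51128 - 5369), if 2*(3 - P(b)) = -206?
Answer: 46194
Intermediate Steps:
P(b) = 106 (P(b) = 3 - 1/2*(-206) = 3 + 103 = 106)
c(r) = -42 + r
(c(371) + P(-160)) + (51128 - 5369) = ((-42 + 371) + 106) + (51128 - 5369) = (329 + 106) + 45759 = 435 + 45759 = 46194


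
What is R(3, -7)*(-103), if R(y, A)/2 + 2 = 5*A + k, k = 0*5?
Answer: 7622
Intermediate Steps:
k = 0
R(y, A) = -4 + 10*A (R(y, A) = -4 + 2*(5*A + 0) = -4 + 2*(5*A) = -4 + 10*A)
R(3, -7)*(-103) = (-4 + 10*(-7))*(-103) = (-4 - 70)*(-103) = -74*(-103) = 7622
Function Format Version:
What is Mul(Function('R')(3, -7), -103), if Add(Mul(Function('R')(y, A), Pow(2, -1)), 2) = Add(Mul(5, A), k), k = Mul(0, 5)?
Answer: 7622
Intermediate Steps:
k = 0
Function('R')(y, A) = Add(-4, Mul(10, A)) (Function('R')(y, A) = Add(-4, Mul(2, Add(Mul(5, A), 0))) = Add(-4, Mul(2, Mul(5, A))) = Add(-4, Mul(10, A)))
Mul(Function('R')(3, -7), -103) = Mul(Add(-4, Mul(10, -7)), -103) = Mul(Add(-4, -70), -103) = Mul(-74, -103) = 7622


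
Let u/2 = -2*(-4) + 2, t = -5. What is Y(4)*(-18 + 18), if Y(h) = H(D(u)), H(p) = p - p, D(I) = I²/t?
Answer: 0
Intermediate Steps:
u = 20 (u = 2*(-2*(-4) + 2) = 2*(8 + 2) = 2*10 = 20)
D(I) = -I²/5 (D(I) = I²/(-5) = I²*(-⅕) = -I²/5)
H(p) = 0
Y(h) = 0
Y(4)*(-18 + 18) = 0*(-18 + 18) = 0*0 = 0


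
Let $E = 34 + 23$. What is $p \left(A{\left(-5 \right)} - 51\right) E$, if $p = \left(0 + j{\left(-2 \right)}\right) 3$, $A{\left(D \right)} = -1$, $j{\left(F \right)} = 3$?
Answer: $-26676$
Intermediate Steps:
$E = 57$
$p = 9$ ($p = \left(0 + 3\right) 3 = 3 \cdot 3 = 9$)
$p \left(A{\left(-5 \right)} - 51\right) E = 9 \left(-1 - 51\right) 57 = 9 \left(-52\right) 57 = \left(-468\right) 57 = -26676$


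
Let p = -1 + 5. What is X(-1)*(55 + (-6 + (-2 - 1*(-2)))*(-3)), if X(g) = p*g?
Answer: -292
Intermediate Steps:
p = 4
X(g) = 4*g
X(-1)*(55 + (-6 + (-2 - 1*(-2)))*(-3)) = (4*(-1))*(55 + (-6 + (-2 - 1*(-2)))*(-3)) = -4*(55 + (-6 + (-2 + 2))*(-3)) = -4*(55 + (-6 + 0)*(-3)) = -4*(55 - 6*(-3)) = -4*(55 + 18) = -4*73 = -292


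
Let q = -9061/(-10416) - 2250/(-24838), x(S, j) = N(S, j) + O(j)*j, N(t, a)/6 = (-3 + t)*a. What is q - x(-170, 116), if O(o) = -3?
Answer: 15620674092383/129356304 ≈ 1.2076e+5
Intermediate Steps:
N(t, a) = 6*a*(-3 + t) (N(t, a) = 6*((-3 + t)*a) = 6*(a*(-3 + t)) = 6*a*(-3 + t))
x(S, j) = -3*j + 6*j*(-3 + S) (x(S, j) = 6*j*(-3 + S) - 3*j = -3*j + 6*j*(-3 + S))
q = 124246559/129356304 (q = -9061*(-1/10416) - 2250*(-1/24838) = 9061/10416 + 1125/12419 = 124246559/129356304 ≈ 0.96050)
q - x(-170, 116) = 124246559/129356304 - 3*116*(-7 + 2*(-170)) = 124246559/129356304 - 3*116*(-7 - 340) = 124246559/129356304 - 3*116*(-347) = 124246559/129356304 - 1*(-120756) = 124246559/129356304 + 120756 = 15620674092383/129356304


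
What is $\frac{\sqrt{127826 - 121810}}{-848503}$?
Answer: $- \frac{8 \sqrt{94}}{848503} \approx -9.1411 \cdot 10^{-5}$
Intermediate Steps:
$\frac{\sqrt{127826 - 121810}}{-848503} = \sqrt{127826 - 121810} \left(- \frac{1}{848503}\right) = \sqrt{6016} \left(- \frac{1}{848503}\right) = 8 \sqrt{94} \left(- \frac{1}{848503}\right) = - \frac{8 \sqrt{94}}{848503}$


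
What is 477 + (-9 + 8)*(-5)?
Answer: 482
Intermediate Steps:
477 + (-9 + 8)*(-5) = 477 - 1*(-5) = 477 + 5 = 482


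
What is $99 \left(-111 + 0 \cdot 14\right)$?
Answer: $-10989$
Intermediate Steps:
$99 \left(-111 + 0 \cdot 14\right) = 99 \left(-111 + 0\right) = 99 \left(-111\right) = -10989$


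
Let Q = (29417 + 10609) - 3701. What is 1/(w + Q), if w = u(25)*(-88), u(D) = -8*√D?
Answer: 1/39845 ≈ 2.5097e-5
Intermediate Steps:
w = 3520 (w = -8*√25*(-88) = -8*5*(-88) = -40*(-88) = 3520)
Q = 36325 (Q = 40026 - 3701 = 36325)
1/(w + Q) = 1/(3520 + 36325) = 1/39845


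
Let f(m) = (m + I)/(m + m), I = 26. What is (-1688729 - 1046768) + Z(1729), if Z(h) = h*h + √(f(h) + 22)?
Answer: 253944 + √1592542/266 ≈ 2.5395e+5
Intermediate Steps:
f(m) = (26 + m)/(2*m) (f(m) = (m + 26)/(m + m) = (26 + m)/((2*m)) = (26 + m)*(1/(2*m)) = (26 + m)/(2*m))
Z(h) = h² + √(22 + (26 + h)/(2*h)) (Z(h) = h*h + √((26 + h)/(2*h) + 22) = h² + √(22 + (26 + h)/(2*h)))
(-1688729 - 1046768) + Z(1729) = (-1688729 - 1046768) + (1729² + √(90 + 52/1729)/2) = -2735497 + (2989441 + √(90 + 52*(1/1729))/2) = -2735497 + (2989441 + √(90 + 4/133)/2) = -2735497 + (2989441 + √(11974/133)/2) = -2735497 + (2989441 + (√1592542/133)/2) = -2735497 + (2989441 + √1592542/266) = 253944 + √1592542/266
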